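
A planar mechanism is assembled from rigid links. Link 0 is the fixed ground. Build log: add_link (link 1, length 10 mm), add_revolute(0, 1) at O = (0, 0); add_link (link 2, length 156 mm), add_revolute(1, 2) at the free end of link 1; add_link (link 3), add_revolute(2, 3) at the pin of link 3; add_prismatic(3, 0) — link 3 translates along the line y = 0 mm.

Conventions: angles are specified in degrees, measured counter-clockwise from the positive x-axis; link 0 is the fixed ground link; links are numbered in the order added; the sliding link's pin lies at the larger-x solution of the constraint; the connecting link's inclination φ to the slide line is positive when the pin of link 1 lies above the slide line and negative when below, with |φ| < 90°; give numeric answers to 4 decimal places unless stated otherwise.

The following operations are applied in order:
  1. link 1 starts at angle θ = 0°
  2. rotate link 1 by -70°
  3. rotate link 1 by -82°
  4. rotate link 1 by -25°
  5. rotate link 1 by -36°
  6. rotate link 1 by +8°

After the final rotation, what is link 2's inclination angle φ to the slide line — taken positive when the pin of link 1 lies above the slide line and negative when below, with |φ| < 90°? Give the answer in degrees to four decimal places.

geometry: r = 10 mm, L = 156 mm, e = 0 mm; θ starts at 0°
rotate link 1 by -70°: θ ← 0° -70° = -70°
rotate link 1 by -82°: θ ← -70° -82° = -152°
rotate link 1 by -25°: θ ← -152° -25° = -177°
rotate link 1 by -36°: θ ← -177° -36° = -213°
rotate link 1 by +8°: θ ← -213° +8° = -205°
h = r sin θ − e = 4.226183 − 0 = 4.226183
sin φ = h / L = 4.226183 / 156 = 0.02709091
φ = arcsin(0.02709091) = 1.552385°

1.5524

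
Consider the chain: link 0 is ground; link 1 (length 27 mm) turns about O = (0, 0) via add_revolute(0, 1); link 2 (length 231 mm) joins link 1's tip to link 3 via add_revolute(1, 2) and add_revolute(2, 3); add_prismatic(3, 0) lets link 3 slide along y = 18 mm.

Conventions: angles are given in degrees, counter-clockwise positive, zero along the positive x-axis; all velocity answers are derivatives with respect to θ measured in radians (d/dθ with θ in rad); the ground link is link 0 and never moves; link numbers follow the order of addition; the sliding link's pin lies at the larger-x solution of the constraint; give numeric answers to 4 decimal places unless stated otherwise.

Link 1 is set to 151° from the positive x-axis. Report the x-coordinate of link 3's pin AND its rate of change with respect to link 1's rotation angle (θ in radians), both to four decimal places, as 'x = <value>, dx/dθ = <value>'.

geometry: r = 27 mm, L = 231 mm, e = 18 mm
crank pin P = (r cos θ, r sin θ) = (-23.614732, 13.089860)
h = r sin θ − e = 13.089860 − 18 = -4.910140
x = r cos θ + √(L² − h²) = -23.614732 + 230.947809 = 207.333077
dx/dθ = −r sin θ − h·r cos θ/√(L² − h²) (θ in radians; h = -4.910140) = -13.591928

x = 207.3331, dx/dθ = -13.5919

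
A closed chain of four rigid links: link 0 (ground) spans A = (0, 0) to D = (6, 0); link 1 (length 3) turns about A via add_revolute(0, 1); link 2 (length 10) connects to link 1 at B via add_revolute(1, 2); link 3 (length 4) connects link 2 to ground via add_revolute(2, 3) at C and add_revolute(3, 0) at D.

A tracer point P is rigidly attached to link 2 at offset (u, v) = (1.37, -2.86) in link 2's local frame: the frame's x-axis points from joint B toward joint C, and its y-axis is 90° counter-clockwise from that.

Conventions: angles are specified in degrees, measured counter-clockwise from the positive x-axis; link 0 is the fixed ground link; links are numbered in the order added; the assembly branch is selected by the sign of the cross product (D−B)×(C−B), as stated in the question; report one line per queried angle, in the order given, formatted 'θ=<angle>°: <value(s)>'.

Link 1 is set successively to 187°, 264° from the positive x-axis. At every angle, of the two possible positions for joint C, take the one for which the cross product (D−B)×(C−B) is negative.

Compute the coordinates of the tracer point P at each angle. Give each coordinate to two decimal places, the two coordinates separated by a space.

A=(0,0), D=(6.00,0)
θ=187°: B = A + 3.00·(cos187°, sin187°) = (-2.9776, -0.3656)
θ=187°: |BD| = 8.9851
θ=187°: circle(B,10.00) ∩ circle(D,4.00): a=9.1670, h=3.9959
θ=187°:   candidates: C₊=(6.0191,4.0000) cross=35.903; C₋=(6.3443,-3.9852) cross=-35.903
θ=187°:   branch - wants cross < 0 → take C=(6.3443,-3.9852) (cross=-35.903)
θ=187°: ex = (C−B)/|BC| = (0.9322,-0.3620); ey = (0.3620,0.9322)
θ=187°: P = B + 1.37·ex + -2.86·ey = (-2.7357,-3.5276)
θ=264°: B = A + 3.00·(cos264°, sin264°) = (-0.3136, -2.9836)
θ=264°: |BD| = 6.9831
θ=264°: circle(B,10.00) ∩ circle(D,4.00): a=9.5061, h=3.1039
θ=264°:   candidates: C₊=(6.9550,3.8843) cross=21.675; C₋=(9.6073,-1.7284) cross=-21.675
θ=264°:   branch - wants cross < 0 → take C=(9.6073,-1.7284) (cross=-21.675)
θ=264°: ex = (C−B)/|BC| = (0.9921,0.1255); ey = (-0.1255,0.9921)
θ=264°: P = B + 1.37·ex + -2.86·ey = (1.4046,-5.6490)

θ=187°: -2.74 -3.53
θ=264°: 1.40 -5.65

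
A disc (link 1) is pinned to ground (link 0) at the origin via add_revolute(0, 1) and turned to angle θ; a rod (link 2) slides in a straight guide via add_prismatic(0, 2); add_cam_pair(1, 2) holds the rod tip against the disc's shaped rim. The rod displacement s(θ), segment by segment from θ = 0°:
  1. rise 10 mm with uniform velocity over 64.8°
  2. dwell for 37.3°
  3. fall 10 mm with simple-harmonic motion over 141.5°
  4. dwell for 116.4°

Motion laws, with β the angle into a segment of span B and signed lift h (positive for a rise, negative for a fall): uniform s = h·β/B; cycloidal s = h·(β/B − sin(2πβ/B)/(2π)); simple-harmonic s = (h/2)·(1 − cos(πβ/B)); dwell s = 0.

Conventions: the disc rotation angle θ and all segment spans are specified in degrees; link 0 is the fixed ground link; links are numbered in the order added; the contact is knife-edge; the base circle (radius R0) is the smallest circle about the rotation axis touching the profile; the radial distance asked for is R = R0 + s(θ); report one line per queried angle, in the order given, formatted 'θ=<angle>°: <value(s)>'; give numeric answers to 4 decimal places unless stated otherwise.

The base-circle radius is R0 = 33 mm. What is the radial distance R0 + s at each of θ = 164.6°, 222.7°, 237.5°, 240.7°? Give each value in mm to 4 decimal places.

segment 1 (0° to 64.8°, uniform, h = 10) is passed completely: s = 0.0000 + (10) = 10.0000
segment 2 (64.8° to 102.1°, dwell): s unchanged at 10.0000
θ = 164.6° falls in segment 3 (102.1° to 243.6°, simple-harmonic, h = -10): β = 164.6 − 102.1 = 62.5°, B = 141.5°; Δs = -10/2·(1 − cos(π·0.4417)) = -4.0893; s = 10.0000 − 4.0893 = 5.9107
θ = 222.7° falls in segment 3 (102.1° to 243.6°, simple-harmonic, h = -10): β = 222.7 − 102.1 = 120.6°, B = 141.5°; Δs = -10/2·(1 − cos(π·0.8523)) = -9.4713; s = 10.0000 − 9.4713 = 0.5287
θ = 237.5° falls in segment 3 (102.1° to 243.6°, simple-harmonic, h = -10): β = 237.5 − 102.1 = 135.4°, B = 141.5°; Δs = -10/2·(1 − cos(π·0.9569)) = -9.9542; s = 10.0000 − 9.9542 = 0.0458
θ = 240.7° falls in segment 3 (102.1° to 243.6°, simple-harmonic, h = -10): β = 240.7 − 102.1 = 138.6°, B = 141.5°; Δs = -10/2·(1 − cos(π·0.9795)) = -9.9896; s = 10.0000 − 9.9896 = 0.0104
θ=164.6°: R = R0 + s = 33 + 5.9107 = 38.9107
θ=222.7°: R = R0 + s = 33 + 0.5287 = 33.5287
θ=237.5°: R = R0 + s = 33 + 0.0458 = 33.0458
θ=240.7°: R = R0 + s = 33 + 0.0104 = 33.0104

θ=164.6°: 38.9107
θ=222.7°: 33.5287
θ=237.5°: 33.0458
θ=240.7°: 33.0104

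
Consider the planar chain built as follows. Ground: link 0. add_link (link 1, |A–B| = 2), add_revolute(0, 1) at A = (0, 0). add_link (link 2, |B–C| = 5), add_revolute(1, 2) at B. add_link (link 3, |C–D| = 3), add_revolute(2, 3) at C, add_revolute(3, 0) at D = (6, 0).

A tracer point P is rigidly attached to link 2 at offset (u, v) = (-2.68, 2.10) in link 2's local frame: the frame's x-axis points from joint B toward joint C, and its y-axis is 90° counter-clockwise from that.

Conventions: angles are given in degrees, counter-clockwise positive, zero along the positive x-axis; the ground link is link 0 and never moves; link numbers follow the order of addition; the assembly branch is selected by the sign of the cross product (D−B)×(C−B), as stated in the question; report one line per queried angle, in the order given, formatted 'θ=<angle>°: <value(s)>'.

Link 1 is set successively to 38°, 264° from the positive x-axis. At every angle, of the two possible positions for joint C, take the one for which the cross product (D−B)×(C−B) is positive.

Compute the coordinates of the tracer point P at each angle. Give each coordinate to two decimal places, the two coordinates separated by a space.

A=(0,0), D=(6.00,0)
θ=38°: B = A + 2.00·(cos38°, sin38°) = (1.5760, 1.2313)
θ=38°: |BD| = 4.5921
θ=38°: circle(B,5.00) ∩ circle(D,3.00): a=4.0382, h=2.9484
θ=38°:   candidates: C₊=(6.2569,2.9890) cross=13.540; C₋=(4.6757,-2.6919) cross=-13.540
θ=38°:   branch + wants cross > 0 → take C=(6.2569,2.9890) (cross=13.540)
θ=38°: ex = (C−B)/|BC| = (0.9362,0.3515); ey = (-0.3515,0.9362)
θ=38°: P = B + -2.68·ex + 2.10·ey = (-1.6711,2.2552)
θ=264°: B = A + 2.00·(cos264°, sin264°) = (-0.2091, -1.9890)
θ=264°: |BD| = 6.5199
θ=264°: circle(B,5.00) ∩ circle(D,3.00): a=4.4870, h=2.2062
θ=264°:   candidates: C₊=(3.3909,1.4808) cross=14.384; C₋=(4.7370,-2.7212) cross=-14.384
θ=264°:   branch + wants cross > 0 → take C=(3.3909,1.4808) (cross=14.384)
θ=264°: ex = (C−B)/|BC| = (0.7200,0.6940); ey = (-0.6940,0.7200)
θ=264°: P = B + -2.68·ex + 2.10·ey = (-3.5960,-2.3369)

θ=38°: -1.67 2.26
θ=264°: -3.60 -2.34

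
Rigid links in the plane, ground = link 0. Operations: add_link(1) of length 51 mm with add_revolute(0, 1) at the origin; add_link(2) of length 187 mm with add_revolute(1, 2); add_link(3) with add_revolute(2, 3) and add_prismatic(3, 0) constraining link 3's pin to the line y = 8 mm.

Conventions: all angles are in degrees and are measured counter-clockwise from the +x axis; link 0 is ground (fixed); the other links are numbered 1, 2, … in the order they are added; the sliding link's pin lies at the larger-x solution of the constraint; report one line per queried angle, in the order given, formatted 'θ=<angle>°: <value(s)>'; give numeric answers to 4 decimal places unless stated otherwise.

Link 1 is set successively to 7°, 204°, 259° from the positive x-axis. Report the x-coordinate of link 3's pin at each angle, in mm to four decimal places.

geometry: r = 51 mm, L = 187 mm, e = 8 mm
θ=7°: crank pin P = (r cos θ, r sin θ) = (50.619854, 6.215337)
θ=7°: h = r sin θ − e = 6.215337 − 8 = -1.784663
θ=7°: x = r cos θ + √(L² − h²) = 50.619854 + 186.991484 = 237.611337
θ=204°: crank pin P = (r cos θ, r sin θ) = (-46.590818, -20.743569)
θ=204°: h = r sin θ − e = -20.743569 − 8 = -28.743569
θ=204°: x = r cos θ + √(L² − h²) = -46.590818 + 184.777724 = 138.186906
θ=259°: crank pin P = (r cos θ, r sin θ) = (-9.731259, -50.062986)
θ=259°: h = r sin θ − e = -50.062986 − 8 = -58.062986
θ=259°: x = r cos θ + √(L² − h²) = -9.731259 + 177.757390 = 168.026131

θ=7°: 237.6113
θ=204°: 138.1869
θ=259°: 168.0261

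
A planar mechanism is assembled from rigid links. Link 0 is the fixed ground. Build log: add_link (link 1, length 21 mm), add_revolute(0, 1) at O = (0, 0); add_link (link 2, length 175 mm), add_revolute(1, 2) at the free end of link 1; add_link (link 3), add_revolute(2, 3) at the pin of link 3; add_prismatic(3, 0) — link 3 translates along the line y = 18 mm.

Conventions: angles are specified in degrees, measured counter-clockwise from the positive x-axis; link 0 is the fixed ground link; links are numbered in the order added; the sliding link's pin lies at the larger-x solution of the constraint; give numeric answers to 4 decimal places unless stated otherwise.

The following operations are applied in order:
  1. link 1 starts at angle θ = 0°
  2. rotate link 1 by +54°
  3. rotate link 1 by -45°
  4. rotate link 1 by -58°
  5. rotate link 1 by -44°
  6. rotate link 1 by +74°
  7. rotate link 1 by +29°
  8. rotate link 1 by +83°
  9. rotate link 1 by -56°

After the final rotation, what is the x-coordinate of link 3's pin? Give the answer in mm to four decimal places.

geometry: r = 21 mm, L = 175 mm, e = 18 mm; θ starts at 0°
rotate link 1 by +54°: θ ← 0° +54° = 54°
rotate link 1 by -45°: θ ← 54° -45° = 9°
rotate link 1 by -58°: θ ← 9° -58° = -49°
rotate link 1 by -44°: θ ← -49° -44° = -93°
rotate link 1 by +74°: θ ← -93° +74° = -19°
rotate link 1 by +29°: θ ← -19° +29° = 10°
rotate link 1 by +83°: θ ← 10° +83° = 93°
rotate link 1 by -56°: θ ← 93° -56° = 37°
crank pin P = (r cos θ, r sin θ) = (16.771346, 12.638115)
h = r sin θ − e = 12.638115 − 18 = -5.361885
x = r cos θ + √(L² − h²) = 16.771346 + 174.917838 = 191.689184

191.6892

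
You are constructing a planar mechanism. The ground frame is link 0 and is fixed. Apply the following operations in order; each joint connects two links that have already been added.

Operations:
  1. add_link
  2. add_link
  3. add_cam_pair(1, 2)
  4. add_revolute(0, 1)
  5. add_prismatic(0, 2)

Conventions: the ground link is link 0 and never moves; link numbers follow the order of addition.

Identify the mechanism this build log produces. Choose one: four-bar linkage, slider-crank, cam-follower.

links: 3 (incl. ground); joints: 1 revolute, 1 prismatic, 1 higher (cam) pair, forming one closed loop
3 links, revolute + prismatic + higher pair in one loop → cam-follower

cam-follower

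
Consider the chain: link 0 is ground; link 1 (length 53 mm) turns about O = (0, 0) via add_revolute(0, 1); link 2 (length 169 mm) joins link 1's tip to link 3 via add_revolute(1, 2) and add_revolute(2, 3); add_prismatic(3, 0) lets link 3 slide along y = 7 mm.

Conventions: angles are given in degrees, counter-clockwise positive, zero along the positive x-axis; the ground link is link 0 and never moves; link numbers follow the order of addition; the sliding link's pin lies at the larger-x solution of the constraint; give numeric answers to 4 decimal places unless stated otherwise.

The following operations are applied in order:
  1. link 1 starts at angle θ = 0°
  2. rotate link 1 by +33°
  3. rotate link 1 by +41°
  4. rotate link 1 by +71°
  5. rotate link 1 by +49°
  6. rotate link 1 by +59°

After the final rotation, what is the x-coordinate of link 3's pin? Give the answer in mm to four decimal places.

geometry: r = 53 mm, L = 169 mm, e = 7 mm; θ starts at 0°
rotate link 1 by +33°: θ ← 0° +33° = 33°
rotate link 1 by +41°: θ ← 33° +41° = 74°
rotate link 1 by +71°: θ ← 74° +71° = 145°
rotate link 1 by +49°: θ ← 145° +49° = 194°
rotate link 1 by +59°: θ ← 194° +59° = 253°
crank pin P = (r cos θ, r sin θ) = (-15.495700, -50.684152)
h = r sin θ − e = -50.684152 − 7 = -57.684152
x = r cos θ + √(L² − h²) = -15.495700 + 158.850680 = 143.354980

143.3550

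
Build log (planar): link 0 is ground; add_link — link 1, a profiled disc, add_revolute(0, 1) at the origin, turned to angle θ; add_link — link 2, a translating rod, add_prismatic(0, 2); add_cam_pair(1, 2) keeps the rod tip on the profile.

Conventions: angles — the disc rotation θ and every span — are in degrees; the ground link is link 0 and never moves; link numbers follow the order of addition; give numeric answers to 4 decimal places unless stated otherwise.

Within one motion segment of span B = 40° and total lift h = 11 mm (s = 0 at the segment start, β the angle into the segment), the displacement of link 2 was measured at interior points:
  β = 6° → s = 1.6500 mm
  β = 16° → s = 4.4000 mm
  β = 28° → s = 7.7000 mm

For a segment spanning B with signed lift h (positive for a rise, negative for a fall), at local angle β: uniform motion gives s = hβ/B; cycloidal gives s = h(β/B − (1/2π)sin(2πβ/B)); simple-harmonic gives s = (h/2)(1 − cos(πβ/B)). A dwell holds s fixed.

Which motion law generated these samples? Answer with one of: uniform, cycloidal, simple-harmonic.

candidates at β/B = r: uniform s = h·r (linear in β); cycloidal s = h·(r − sin(2πr)/(2π)); simple-harmonic s = (h/2)(1 − cos(πr))
β=6°: printed 1.6500 | uniform 1.6500, cycloidal 0.2337, simple-harmonic 0.5995
β=16°: printed 4.4000 | uniform 4.4000, cycloidal 3.3710, simple-harmonic 3.8004
β=28°: printed 7.7000 | uniform 7.7000, cycloidal 9.3650, simple-harmonic 8.7328
only one law matches every sample → uniform

uniform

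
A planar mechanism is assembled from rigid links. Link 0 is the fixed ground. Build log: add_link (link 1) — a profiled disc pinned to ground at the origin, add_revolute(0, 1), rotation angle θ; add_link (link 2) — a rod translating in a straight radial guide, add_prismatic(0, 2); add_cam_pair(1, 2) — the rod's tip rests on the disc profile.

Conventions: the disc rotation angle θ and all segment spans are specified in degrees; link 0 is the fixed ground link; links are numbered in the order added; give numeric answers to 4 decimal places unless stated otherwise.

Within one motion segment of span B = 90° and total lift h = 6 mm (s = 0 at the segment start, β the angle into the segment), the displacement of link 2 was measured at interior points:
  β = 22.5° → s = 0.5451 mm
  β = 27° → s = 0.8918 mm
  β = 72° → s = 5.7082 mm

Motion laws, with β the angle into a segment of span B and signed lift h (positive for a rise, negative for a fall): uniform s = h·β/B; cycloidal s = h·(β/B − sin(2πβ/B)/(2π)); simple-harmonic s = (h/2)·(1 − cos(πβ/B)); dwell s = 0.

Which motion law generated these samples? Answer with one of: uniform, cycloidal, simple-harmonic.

candidates at β/B = r: uniform s = h·r (linear in β); cycloidal s = h·(r − sin(2πr)/(2π)); simple-harmonic s = (h/2)(1 − cos(πr))
β=22.5°: printed 0.5451 | uniform 1.5000, cycloidal 0.5451, simple-harmonic 0.8787
β=27°: printed 0.8918 | uniform 1.8000, cycloidal 0.8918, simple-harmonic 1.2366
β=72°: printed 5.7082 | uniform 4.8000, cycloidal 5.7082, simple-harmonic 5.4271
only one law matches every sample → cycloidal

cycloidal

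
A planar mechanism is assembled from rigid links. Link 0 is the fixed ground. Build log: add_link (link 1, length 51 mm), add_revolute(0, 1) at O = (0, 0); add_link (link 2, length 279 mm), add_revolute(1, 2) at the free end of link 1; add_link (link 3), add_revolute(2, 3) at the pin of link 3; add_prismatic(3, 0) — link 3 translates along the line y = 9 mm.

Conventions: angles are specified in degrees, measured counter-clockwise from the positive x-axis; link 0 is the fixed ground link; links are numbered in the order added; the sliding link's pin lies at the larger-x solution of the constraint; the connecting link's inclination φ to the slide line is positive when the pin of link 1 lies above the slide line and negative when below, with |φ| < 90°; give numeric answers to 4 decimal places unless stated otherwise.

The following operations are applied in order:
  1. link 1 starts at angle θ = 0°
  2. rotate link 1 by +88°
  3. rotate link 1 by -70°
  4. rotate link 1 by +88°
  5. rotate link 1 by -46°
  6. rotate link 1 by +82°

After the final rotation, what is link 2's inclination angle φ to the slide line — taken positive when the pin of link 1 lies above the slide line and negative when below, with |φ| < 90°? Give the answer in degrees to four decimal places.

geometry: r = 51 mm, L = 279 mm, e = 9 mm; θ starts at 0°
rotate link 1 by +88°: θ ← 0° +88° = 88°
rotate link 1 by -70°: θ ← 88° -70° = 18°
rotate link 1 by +88°: θ ← 18° +88° = 106°
rotate link 1 by -46°: θ ← 106° -46° = 60°
rotate link 1 by +82°: θ ← 60° +82° = 142°
h = r sin θ − e = 31.398735 − 9 = 22.398735
sin φ = h / L = 22.398735 / 279 = 0.08028221
φ = arcsin(0.08028221) = 4.604787°

4.6048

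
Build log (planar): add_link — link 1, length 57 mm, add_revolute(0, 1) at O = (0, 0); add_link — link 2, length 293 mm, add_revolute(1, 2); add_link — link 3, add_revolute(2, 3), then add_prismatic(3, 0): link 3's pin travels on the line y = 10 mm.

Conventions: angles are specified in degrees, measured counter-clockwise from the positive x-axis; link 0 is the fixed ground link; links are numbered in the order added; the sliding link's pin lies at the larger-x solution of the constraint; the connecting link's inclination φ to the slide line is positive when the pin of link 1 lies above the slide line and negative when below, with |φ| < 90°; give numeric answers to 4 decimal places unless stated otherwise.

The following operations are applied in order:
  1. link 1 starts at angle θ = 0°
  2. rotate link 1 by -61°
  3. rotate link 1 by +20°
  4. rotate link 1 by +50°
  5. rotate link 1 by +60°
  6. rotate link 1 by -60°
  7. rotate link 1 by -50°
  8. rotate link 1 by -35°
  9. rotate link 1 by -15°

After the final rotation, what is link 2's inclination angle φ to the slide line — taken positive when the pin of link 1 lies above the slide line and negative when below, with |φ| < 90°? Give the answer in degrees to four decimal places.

geometry: r = 57 mm, L = 293 mm, e = 10 mm; θ starts at 0°
rotate link 1 by -61°: θ ← 0° -61° = -61°
rotate link 1 by +20°: θ ← -61° +20° = -41°
rotate link 1 by +50°: θ ← -41° +50° = 9°
rotate link 1 by +60°: θ ← 9° +60° = 69°
rotate link 1 by -60°: θ ← 69° -60° = 9°
rotate link 1 by -50°: θ ← 9° -50° = -41°
rotate link 1 by -35°: θ ← -41° -35° = -76°
rotate link 1 by -15°: θ ← -76° -15° = -91°
h = r sin θ − e = -56.991319 − 10 = -66.991319
sin φ = h / L = -66.991319 / 293 = -0.22863931
φ = arcsin(-0.22863931) = -13.216976°

-13.2170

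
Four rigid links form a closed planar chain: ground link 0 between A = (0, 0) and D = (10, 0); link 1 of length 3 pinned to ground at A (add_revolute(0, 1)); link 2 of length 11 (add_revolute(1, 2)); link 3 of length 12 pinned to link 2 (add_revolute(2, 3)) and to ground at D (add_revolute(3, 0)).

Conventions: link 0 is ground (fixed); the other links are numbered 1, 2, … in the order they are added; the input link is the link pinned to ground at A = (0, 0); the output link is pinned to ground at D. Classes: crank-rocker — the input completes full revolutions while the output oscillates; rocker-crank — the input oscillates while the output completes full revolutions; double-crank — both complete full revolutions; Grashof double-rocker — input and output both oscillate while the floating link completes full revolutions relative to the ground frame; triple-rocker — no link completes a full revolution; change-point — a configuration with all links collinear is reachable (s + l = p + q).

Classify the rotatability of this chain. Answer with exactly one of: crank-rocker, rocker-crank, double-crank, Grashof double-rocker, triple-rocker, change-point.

lengths: ground=10, input=3, coupler=11, output=12
sorted: s=3 (shortest), l=12 (longest), p+q=21
s + l = 15 vs p + q = 21
s + l < p + q (Grashof) with shortest = input link → crank-rocker

crank-rocker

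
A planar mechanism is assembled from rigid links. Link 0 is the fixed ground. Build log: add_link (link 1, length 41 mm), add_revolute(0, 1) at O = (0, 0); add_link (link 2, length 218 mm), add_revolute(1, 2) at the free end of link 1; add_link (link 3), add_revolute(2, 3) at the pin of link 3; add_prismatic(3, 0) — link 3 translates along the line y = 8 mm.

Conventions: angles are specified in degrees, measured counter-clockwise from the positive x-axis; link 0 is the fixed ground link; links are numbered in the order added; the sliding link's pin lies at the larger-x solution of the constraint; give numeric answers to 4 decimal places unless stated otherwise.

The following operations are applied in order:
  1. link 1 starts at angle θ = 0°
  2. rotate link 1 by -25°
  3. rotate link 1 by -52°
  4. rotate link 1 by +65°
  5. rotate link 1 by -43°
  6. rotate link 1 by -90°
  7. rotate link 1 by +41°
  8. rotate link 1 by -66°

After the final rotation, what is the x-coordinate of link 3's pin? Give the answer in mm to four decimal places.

geometry: r = 41 mm, L = 218 mm, e = 8 mm; θ starts at 0°
rotate link 1 by -25°: θ ← 0° -25° = -25°
rotate link 1 by -52°: θ ← -25° -52° = -77°
rotate link 1 by +65°: θ ← -77° +65° = -12°
rotate link 1 by -43°: θ ← -12° -43° = -55°
rotate link 1 by -90°: θ ← -55° -90° = -145°
rotate link 1 by +41°: θ ← -145° +41° = -104°
rotate link 1 by -66°: θ ← -104° -66° = -170°
crank pin P = (r cos θ, r sin θ) = (-40.377118, -7.119575)
h = r sin θ − e = -7.119575 − 8 = -15.119575
x = r cos θ + √(L² − h²) = -40.377118 + 217.475052 = 177.097935

177.0979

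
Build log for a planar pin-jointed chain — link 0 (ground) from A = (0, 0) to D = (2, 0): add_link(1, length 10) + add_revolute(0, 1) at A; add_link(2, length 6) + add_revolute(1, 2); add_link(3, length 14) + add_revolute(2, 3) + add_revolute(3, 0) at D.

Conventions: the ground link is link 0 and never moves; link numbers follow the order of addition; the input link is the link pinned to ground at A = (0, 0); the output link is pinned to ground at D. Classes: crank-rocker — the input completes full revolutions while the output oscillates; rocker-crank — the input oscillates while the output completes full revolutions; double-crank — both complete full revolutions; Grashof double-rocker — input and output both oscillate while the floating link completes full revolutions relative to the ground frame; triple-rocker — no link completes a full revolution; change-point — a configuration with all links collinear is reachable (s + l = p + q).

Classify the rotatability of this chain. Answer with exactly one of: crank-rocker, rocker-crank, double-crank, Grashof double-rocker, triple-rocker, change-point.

lengths: ground=2, input=10, coupler=6, output=14
sorted: s=2 (shortest), l=14 (longest), p+q=16
s + l = 16 vs p + q = 16
s + l = p + q → change-point (collinear configuration reachable)

change-point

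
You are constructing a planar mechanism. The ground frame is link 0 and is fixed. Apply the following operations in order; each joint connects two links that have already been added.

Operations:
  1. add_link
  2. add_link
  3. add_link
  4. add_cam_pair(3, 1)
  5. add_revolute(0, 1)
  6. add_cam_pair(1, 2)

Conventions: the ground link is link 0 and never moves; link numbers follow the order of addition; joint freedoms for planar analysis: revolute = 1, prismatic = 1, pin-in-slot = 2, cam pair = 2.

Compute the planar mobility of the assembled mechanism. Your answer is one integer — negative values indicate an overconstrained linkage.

(L,J1,J2)=(1,0,0); link0 fixed
link1: (2,0,0)
link2: (3,0,0)
link3: (4,0,0)
C 3-1 [J2]: (4,0,1)
R 0-1 [J1]: (4,1,1)
C 1-2 [J2]: (4,1,2)
Grübler: 3·3 − 2·1 − 2 = 5

M = 5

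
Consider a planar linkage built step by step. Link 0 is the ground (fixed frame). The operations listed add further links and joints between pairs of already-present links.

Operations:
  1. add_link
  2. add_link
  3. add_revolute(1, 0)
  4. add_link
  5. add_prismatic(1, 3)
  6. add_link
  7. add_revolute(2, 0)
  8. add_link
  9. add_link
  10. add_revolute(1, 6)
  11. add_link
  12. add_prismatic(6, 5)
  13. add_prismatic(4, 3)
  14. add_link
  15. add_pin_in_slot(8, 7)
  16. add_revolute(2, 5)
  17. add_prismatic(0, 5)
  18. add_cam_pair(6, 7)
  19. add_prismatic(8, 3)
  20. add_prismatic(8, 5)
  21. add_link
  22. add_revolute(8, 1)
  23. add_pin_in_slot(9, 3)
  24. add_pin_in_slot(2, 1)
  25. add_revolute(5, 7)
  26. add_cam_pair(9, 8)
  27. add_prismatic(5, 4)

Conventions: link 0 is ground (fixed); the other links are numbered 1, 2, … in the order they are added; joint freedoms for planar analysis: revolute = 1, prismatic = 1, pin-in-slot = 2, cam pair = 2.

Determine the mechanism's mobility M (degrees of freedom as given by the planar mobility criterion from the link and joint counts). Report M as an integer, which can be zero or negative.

L=1 J1=0 J2=0
add link → L=2 J1=0 J2=0
add link → L=3 J1=0 J2=0
R@1,0 dof=1 J1 → L=3 J1=1 J2=0
add link → L=4 J1=1 J2=0
P@1,3 dof=1 J1 → L=4 J1=2 J2=0
add link → L=5 J1=2 J2=0
R@2,0 dof=1 J1 → L=5 J1=3 J2=0
add link → L=6 J1=3 J2=0
add link → L=7 J1=3 J2=0
R@1,6 dof=1 J1 → L=7 J1=4 J2=0
add link → L=8 J1=4 J2=0
P@6,5 dof=1 J1 → L=8 J1=5 J2=0
P@4,3 dof=1 J1 → L=8 J1=6 J2=0
add link → L=9 J1=6 J2=0
PS@8,7 dof=2 J2 → L=9 J1=6 J2=1
R@2,5 dof=1 J1 → L=9 J1=7 J2=1
P@0,5 dof=1 J1 → L=9 J1=8 J2=1
C@6,7 dof=2 J2 → L=9 J1=8 J2=2
P@8,3 dof=1 J1 → L=9 J1=9 J2=2
P@8,5 dof=1 J1 → L=9 J1=10 J2=2
add link → L=10 J1=10 J2=2
R@8,1 dof=1 J1 → L=10 J1=11 J2=2
PS@9,3 dof=2 J2 → L=10 J1=11 J2=3
PS@2,1 dof=2 J2 → L=10 J1=11 J2=4
R@5,7 dof=1 J1 → L=10 J1=12 J2=4
C@9,8 dof=2 J2 → L=10 J1=12 J2=5
P@5,4 dof=1 J1 → L=10 J1=13 J2=5
M=3(L−1)−2J1−J2=3·9−2·13−5=-4

M = -4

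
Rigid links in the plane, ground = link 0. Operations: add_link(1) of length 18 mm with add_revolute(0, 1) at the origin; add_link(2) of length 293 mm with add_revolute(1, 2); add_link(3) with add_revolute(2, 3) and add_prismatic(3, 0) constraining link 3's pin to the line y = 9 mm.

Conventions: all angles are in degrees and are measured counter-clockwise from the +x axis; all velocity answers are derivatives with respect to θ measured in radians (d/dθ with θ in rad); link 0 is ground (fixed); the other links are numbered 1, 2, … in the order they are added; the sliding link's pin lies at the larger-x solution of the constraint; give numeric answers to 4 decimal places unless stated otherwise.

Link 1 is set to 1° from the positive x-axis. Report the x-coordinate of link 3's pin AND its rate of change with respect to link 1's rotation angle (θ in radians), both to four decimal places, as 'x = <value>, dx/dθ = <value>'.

geometry: r = 18 mm, L = 293 mm, e = 9 mm
crank pin P = (r cos θ, r sin θ) = (17.997259, 0.314143)
h = r sin θ − e = 0.314143 − 9 = -8.685857
x = r cos θ + √(L² − h²) = 17.997259 + 292.871227 = 310.868486
dx/dθ = −r sin θ − h·r cos θ/√(L² − h²) (θ in radians; h = -8.685857) = 0.219612

x = 310.8685, dx/dθ = 0.2196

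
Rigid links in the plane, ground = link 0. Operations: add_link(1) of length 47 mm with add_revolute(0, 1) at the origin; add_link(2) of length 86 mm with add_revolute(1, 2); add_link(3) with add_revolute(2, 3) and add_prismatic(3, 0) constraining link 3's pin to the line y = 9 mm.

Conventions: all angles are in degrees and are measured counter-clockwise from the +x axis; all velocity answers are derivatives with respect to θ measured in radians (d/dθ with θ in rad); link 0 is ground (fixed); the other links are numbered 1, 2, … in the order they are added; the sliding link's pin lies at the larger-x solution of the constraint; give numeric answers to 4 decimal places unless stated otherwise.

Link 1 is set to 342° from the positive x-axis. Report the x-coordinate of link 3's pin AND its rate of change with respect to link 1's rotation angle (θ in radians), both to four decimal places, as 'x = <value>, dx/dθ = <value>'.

geometry: r = 47 mm, L = 86 mm, e = 9 mm
crank pin P = (r cos θ, r sin θ) = (44.699656, -14.523799)
h = r sin θ − e = -14.523799 − 9 = -23.523799
x = r cos θ + √(L² − h²) = 44.699656 + 82.720196 = 127.419853
dx/dθ = −r sin θ − h·r cos θ/√(L² − h²) (θ in radians; h = -23.523799) = 27.235395

x = 127.4199, dx/dθ = 27.2354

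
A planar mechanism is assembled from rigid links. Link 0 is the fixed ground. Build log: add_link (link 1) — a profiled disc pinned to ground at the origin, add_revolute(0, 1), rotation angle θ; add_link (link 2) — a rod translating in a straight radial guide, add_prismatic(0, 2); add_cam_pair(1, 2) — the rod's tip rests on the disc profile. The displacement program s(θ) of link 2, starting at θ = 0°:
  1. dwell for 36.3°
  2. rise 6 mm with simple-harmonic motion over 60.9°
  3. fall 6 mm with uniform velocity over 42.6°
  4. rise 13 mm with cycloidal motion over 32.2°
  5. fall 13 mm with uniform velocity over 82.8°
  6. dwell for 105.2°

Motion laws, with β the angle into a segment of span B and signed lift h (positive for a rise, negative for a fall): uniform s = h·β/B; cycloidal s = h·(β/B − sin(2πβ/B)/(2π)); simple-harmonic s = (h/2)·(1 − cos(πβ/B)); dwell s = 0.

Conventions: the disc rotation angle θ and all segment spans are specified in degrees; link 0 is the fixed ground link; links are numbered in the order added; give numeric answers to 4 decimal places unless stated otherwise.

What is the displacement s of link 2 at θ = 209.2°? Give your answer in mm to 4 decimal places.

seg 1 [0°–36.3°] dwell: s stays 0.0000
seg 2 [36.3°–97.2°] simple-harmonic, h=6: full span → s += 6 → s = 6.0000
seg 3 [97.2°–139.8°] uniform, h=-6: full span → s += -6 → s = 0.0000
seg 4 [139.8°–172°] cycloidal, h=13: full span → s += 13 → s = 13.0000
seg 5 [172°–254.8°] uniform, h=-13: θ=209.2° here. β=37.2, B=82.8. -13·37.2/82.8 = -5.8406 → s = 7.1594

7.1594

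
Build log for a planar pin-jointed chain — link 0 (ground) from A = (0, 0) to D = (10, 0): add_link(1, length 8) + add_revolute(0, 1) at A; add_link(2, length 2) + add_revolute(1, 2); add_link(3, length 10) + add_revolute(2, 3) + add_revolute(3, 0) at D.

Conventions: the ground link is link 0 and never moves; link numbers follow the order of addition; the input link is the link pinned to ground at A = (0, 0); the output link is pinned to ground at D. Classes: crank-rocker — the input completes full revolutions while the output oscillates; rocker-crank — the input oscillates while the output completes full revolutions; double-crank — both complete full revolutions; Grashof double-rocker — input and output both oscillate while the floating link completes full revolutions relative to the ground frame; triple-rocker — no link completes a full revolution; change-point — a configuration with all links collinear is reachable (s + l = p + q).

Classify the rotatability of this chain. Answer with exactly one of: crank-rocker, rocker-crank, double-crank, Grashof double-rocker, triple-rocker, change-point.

lengths: ground=10, input=8, coupler=2, output=10
sorted: s=2 (shortest), l=10 (longest), p+q=18
s + l = 12 vs p + q = 18
s + l < p + q (Grashof) with shortest = coupler link → Grashof double-rocker

Grashof double-rocker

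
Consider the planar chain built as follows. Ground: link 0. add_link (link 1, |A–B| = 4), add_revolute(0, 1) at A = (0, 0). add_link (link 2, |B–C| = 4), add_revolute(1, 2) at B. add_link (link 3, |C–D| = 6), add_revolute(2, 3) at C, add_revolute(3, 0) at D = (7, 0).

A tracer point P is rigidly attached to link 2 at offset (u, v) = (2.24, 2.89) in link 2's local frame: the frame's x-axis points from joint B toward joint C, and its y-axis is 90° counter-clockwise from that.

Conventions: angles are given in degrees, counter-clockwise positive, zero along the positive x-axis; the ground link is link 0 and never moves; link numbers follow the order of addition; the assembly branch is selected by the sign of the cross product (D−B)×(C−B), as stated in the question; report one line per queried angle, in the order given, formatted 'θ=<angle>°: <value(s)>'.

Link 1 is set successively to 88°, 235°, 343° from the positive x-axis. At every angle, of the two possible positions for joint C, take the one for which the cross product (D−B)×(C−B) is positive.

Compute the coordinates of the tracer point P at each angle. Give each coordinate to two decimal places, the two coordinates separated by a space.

A=(0,0), D=(7.00,0)
θ=88°: B = A + 4.00·(cos88°, sin88°) = (0.1396, 3.9976)
θ=88°: |BD| = 7.9401
θ=88°: circle(B,4.00) ∩ circle(D,6.00): a=2.7106, h=2.9415
θ=88°:   candidates: C₊=(3.9626,5.1744) cross=23.356; C₋=(1.0007,0.0913) cross=-23.356
θ=88°:   branch + wants cross > 0 → take C=(3.9626,5.1744) (cross=23.356)
θ=88°: ex = (C−B)/|BC| = (0.9557,0.2942); ey = (-0.2942,0.9557)
θ=88°: P = B + 2.24·ex + 2.89·ey = (1.4302,7.4187)
θ=235°: B = A + 4.00·(cos235°, sin235°) = (-2.2943, -3.2766)
θ=235°: |BD| = 9.8550
θ=235°: circle(B,4.00) ∩ circle(D,6.00): a=3.9128, h=0.8308
θ=235°:   candidates: C₊=(1.1196,-1.1921) cross=8.188; C₋=(1.6721,-2.7592) cross=-8.188
θ=235°:   branch + wants cross > 0 → take C=(1.1196,-1.1921) (cross=8.188)
θ=235°: ex = (C−B)/|BC| = (0.8535,0.5211); ey = (-0.5211,0.8535)
θ=235°: P = B + 2.24·ex + 2.89·ey = (-1.8886,0.3573)
θ=343°: B = A + 4.00·(cos343°, sin343°) = (3.8252, -1.1695)
θ=343°: |BD| = 3.3833
θ=343°: circle(B,4.00) ∩ circle(D,6.00): a=-1.2640, h=3.7950
θ=343°:   candidates: C₊=(1.3273,1.9547) cross=12.840; C₋=(3.9509,-5.1675) cross=-12.840
θ=343°:   branch + wants cross > 0 → take C=(1.3273,1.9547) (cross=12.840)
θ=343°: ex = (C−B)/|BC| = (-0.6245,0.7810); ey = (-0.7810,-0.6245)
θ=343°: P = B + 2.24·ex + 2.89·ey = (0.1692,-1.2247)

θ=88°: 1.43 7.42
θ=235°: -1.89 0.36
θ=343°: 0.17 -1.22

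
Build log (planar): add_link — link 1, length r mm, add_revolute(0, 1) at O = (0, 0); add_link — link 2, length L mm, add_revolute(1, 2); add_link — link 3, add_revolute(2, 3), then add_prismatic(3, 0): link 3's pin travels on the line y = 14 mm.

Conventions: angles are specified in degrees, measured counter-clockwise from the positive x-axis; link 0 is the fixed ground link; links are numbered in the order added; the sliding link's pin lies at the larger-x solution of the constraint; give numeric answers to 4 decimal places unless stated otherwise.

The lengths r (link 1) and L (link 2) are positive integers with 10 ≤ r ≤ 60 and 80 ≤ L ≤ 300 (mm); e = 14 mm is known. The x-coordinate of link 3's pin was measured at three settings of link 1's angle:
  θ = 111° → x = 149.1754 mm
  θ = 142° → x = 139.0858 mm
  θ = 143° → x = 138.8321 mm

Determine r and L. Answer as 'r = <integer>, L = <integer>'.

constraint per measurement: (x − r cos θ)² + (r sin θ − e)² = L²
subtracting the θ₁ and θ₂ equations cancels the r² and L² terms:
r = (x₁² − x₂²) / (2[(x₁cos θ₁ + e sin θ₁) − (x₂cos θ₂ + e sin θ₂)]) = 24.0001 → r = 24
L² = (x₁ − r cos θ₁)² + (r sin θ₁ − e)² = 24963.9987 → L = 158.0000 → L = 158
check at θ₃=143°: x = 138.8321 (printed 138.8321) ✓

r = 24, L = 158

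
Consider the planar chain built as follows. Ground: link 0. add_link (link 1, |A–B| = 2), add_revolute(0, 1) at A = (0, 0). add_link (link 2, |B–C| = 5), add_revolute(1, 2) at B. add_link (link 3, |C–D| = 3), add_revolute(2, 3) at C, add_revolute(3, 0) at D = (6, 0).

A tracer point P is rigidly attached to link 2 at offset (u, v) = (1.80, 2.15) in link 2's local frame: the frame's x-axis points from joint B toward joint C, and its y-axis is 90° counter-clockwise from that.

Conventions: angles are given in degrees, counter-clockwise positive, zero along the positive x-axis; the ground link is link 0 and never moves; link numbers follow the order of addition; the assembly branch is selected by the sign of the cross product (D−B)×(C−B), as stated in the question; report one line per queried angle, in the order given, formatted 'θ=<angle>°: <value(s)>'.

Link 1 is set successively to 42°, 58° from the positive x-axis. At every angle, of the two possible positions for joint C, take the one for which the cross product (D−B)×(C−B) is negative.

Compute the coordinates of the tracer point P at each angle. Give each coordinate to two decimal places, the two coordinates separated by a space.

A=(0,0), D=(6.00,0)
θ=42°: B = A + 2.00·(cos42°, sin42°) = (1.4863, 1.3383)
θ=42°: |BD| = 4.7079
θ=42°: circle(B,5.00) ∩ circle(D,3.00): a=4.0532, h=2.9277
θ=42°:   candidates: C₊=(6.2045,2.9930) cross=13.783; C₋=(4.5401,-2.6208) cross=-13.783
θ=42°:   branch - wants cross < 0 → take C=(4.5401,-2.6208) (cross=-13.783)
θ=42°: ex = (C−B)/|BC| = (0.6108,-0.7918); ey = (0.7918,0.6108)
θ=42°: P = B + 1.80·ex + 2.15·ey = (4.2881,1.2261)
θ=58°: B = A + 2.00·(cos58°, sin58°) = (1.0598, 1.6961)
θ=58°: |BD| = 5.2232
θ=58°: circle(B,5.00) ∩ circle(D,3.00): a=4.1432, h=2.7989
θ=58°:   candidates: C₊=(5.8874,2.9979) cross=14.619; C₋=(4.0697,-2.2965) cross=-14.619
θ=58°:   branch - wants cross < 0 → take C=(4.0697,-2.2965) (cross=-14.619)
θ=58°: ex = (C−B)/|BC| = (0.6020,-0.7985); ey = (0.7985,0.6020)
θ=58°: P = B + 1.80·ex + 2.15·ey = (3.8602,1.5530)

θ=42°: 4.29 1.23
θ=58°: 3.86 1.55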